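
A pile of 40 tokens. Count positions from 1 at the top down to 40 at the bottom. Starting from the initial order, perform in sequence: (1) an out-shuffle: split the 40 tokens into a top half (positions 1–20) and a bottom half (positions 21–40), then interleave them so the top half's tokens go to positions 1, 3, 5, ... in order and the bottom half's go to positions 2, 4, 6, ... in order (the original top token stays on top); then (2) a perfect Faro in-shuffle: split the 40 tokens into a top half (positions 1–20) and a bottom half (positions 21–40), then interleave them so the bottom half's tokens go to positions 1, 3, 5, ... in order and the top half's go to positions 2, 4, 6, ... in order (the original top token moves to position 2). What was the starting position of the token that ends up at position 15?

34

Undo the operations in reverse order, starting from position 15:
  undo op 2 (in-shuffle, from bottom half): 15 ← 28
  undo op 1 (out-shuffle, from bottom half): 28 ← 34
So the token at position 15 came from original position 34.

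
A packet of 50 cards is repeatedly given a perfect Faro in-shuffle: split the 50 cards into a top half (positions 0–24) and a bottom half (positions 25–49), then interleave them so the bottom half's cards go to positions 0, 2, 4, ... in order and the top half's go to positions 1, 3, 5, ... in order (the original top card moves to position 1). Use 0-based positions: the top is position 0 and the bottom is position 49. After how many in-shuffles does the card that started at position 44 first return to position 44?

Follow position 44 under repeated in-shuffles:
44 → 38 → 26 → 2 → 5 → 11 → 23 → 47 → 44
It first returns after 8 in-shuffles.

8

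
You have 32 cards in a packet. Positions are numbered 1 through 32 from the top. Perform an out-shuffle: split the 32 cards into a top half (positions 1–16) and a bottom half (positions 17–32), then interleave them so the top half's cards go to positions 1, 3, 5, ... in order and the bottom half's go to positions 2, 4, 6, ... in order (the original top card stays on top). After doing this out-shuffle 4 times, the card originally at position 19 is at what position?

10

Track the card's position through each out-shuffle:
19 → 6 → 11 → 21 → 10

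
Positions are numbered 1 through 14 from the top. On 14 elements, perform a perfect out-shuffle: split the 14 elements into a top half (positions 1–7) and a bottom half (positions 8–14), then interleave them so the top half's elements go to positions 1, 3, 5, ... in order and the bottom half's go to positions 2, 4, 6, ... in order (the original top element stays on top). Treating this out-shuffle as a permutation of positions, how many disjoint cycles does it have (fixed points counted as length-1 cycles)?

3

Trace each unvisited position around until it returns:
(1) (2 3 5 9 4 7 ... len 12) (14)
3 cycles in total.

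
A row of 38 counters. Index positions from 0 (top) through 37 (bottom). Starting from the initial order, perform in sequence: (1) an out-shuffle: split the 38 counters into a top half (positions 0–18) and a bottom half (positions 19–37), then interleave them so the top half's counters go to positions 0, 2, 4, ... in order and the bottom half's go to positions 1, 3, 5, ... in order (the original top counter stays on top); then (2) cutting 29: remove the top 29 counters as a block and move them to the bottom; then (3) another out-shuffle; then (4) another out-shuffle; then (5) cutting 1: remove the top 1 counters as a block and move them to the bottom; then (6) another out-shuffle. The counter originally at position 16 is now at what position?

22

Track the counter from position 16 forward through each operation:
  after op 1 (out-shuffle): 16 → 32
  after op 2 (cut 29): 32 → 3
  after op 3 (out-shuffle): 3 → 6
  after op 4 (out-shuffle): 6 → 12
  after op 5 (cut 1): 12 → 11
  after op 6 (out-shuffle): 11 → 22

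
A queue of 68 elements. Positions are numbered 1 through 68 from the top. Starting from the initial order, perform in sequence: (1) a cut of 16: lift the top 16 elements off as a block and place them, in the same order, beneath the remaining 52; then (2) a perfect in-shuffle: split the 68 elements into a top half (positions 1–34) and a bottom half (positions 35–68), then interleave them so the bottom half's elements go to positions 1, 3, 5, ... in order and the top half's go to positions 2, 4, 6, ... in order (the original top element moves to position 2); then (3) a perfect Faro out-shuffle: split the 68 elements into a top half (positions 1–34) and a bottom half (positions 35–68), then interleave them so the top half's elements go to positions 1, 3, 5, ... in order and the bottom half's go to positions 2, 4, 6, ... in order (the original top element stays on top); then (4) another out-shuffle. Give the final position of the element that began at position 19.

Track the element from position 19 forward through each operation:
  after op 1 (cut 16): 19 → 3
  after op 2 (in-shuffle): 3 → 6
  after op 3 (out-shuffle): 6 → 11
  after op 4 (out-shuffle): 11 → 21

21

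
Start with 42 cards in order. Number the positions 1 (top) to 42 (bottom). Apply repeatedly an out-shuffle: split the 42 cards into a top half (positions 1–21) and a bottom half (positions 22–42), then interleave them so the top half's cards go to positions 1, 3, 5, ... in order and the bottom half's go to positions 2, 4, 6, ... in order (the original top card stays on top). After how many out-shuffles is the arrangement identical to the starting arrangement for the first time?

The out-shuffle permutes the 42 positions with cycle lengths [1, 1, 20, 20].
Every card is home exactly when every cycle has completed a whole number of laps, i.e. after lcm(1, 20) = 20 out-shuffles.

20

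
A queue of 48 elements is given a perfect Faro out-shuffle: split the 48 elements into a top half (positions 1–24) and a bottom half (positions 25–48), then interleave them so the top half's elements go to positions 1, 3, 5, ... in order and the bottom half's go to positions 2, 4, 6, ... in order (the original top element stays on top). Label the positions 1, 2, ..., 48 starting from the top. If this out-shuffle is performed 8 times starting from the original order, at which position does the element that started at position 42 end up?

Track the element's position through each out-shuffle:
42 → 36 → 24 → 47 → 46 → 44 → 40 → 32 → 16

16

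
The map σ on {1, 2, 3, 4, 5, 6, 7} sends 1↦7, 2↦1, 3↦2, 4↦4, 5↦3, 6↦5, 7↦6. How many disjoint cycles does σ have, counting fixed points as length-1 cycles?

2

Cycle decomposition: (1 7 6 5 3 2) (4).
2 cycles.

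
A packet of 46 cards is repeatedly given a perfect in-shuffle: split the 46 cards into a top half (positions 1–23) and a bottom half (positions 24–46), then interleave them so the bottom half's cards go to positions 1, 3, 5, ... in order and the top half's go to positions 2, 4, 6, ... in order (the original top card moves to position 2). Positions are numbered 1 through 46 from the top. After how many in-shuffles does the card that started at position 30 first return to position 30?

23

Follow position 30 under repeated in-shuffles:
30 → 13 → 26 → 5 → 10 → 20 → 40 → 33 → ... → 30 (length 23)
It first returns after 23 in-shuffles.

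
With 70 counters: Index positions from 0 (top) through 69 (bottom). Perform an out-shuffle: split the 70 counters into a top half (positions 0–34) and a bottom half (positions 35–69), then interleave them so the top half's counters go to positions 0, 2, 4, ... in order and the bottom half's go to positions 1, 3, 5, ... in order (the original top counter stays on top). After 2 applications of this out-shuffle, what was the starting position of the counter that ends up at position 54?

Work backwards from position 54, undoing one out-shuffle at a time:
54 ← 27 ← 48
So the counter now at position 54 started at position 48.

48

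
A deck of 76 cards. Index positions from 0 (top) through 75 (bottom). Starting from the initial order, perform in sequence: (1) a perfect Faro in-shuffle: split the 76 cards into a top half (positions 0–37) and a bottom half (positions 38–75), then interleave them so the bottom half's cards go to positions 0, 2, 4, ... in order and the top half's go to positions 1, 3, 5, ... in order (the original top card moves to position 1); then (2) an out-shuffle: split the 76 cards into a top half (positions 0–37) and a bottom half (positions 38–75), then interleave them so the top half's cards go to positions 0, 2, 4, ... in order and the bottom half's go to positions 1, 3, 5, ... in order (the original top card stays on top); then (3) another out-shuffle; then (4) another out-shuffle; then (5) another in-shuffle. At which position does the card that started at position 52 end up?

72

Track the card from position 52 forward through each operation:
  after op 1 (in-shuffle): 52 → 28
  after op 2 (out-shuffle): 28 → 56
  after op 3 (out-shuffle): 56 → 37
  after op 4 (out-shuffle): 37 → 74
  after op 5 (in-shuffle): 74 → 72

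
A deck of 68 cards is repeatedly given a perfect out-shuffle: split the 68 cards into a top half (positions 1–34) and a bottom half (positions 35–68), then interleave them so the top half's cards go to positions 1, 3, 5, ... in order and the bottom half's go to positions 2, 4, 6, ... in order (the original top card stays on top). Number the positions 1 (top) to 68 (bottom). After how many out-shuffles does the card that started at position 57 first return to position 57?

66

Follow position 57 under repeated out-shuffles:
57 → 46 → 24 → 47 → 26 → 51 → 34 → 67 → ... → 57 (length 66)
It first returns after 66 out-shuffles.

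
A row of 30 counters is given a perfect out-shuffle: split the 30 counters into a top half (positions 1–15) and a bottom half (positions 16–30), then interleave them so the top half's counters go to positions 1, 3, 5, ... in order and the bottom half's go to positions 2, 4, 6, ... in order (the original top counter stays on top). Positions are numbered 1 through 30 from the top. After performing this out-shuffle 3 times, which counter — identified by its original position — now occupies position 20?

Work backwards from position 20, undoing one out-shuffle at a time:
20 ← 25 ← 13 ← 7
So the counter now at position 20 started at position 7.

7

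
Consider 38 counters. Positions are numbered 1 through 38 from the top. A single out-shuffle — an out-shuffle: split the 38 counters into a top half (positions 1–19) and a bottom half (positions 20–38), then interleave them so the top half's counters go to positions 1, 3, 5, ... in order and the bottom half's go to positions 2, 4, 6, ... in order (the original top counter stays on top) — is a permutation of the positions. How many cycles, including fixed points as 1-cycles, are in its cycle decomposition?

3

Trace each unvisited position around until it returns:
(1) (2 3 5 9 17 33 ... len 36) (38)
3 cycles in total.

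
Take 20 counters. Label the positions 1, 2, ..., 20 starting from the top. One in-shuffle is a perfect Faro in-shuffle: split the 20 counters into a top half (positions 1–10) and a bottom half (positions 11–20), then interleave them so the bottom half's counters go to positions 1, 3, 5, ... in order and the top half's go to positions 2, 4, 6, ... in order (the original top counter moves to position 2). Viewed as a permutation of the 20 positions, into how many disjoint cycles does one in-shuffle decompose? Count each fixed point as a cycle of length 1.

5

Trace each unvisited position around until it returns:
(1 2 4 8 16 11) (3 6 12) (5 10 20 19 17 13) (7 14) (9 18 15)
5 cycles in total.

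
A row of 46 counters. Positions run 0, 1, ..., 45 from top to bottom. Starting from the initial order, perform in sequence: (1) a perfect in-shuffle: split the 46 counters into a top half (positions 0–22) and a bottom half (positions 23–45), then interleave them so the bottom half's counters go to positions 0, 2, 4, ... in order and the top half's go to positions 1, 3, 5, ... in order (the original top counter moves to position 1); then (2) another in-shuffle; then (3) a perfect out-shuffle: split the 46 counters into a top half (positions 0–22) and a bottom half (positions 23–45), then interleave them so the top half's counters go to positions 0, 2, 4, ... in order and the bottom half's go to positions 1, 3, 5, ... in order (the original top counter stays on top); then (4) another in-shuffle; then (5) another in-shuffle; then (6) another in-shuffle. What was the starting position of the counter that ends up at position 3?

43

Undo the operations in reverse order, starting from position 3:
  undo op 6 (in-shuffle, from top half): 3 ← 1
  undo op 5 (in-shuffle, from top half): 1 ← 0
  undo op 4 (in-shuffle, from bottom half): 0 ← 23
  undo op 3 (out-shuffle, from bottom half): 23 ← 34
  undo op 2 (in-shuffle, from bottom half): 34 ← 40
  undo op 1 (in-shuffle, from bottom half): 40 ← 43
So the counter at position 3 came from original position 43.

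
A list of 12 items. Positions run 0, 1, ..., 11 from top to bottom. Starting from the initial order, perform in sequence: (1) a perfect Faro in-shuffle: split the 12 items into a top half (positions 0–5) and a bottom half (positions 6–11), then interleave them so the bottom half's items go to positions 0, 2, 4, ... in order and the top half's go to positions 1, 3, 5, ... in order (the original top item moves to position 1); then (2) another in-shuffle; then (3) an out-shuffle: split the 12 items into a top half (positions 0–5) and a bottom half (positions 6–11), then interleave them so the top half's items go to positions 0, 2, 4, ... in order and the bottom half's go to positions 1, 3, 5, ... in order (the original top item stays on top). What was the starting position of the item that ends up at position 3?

1

Undo the operations in reverse order, starting from position 3:
  undo op 3 (out-shuffle, from bottom half): 3 ← 7
  undo op 2 (in-shuffle, from top half): 7 ← 3
  undo op 1 (in-shuffle, from top half): 3 ← 1
So the item at position 3 came from original position 1.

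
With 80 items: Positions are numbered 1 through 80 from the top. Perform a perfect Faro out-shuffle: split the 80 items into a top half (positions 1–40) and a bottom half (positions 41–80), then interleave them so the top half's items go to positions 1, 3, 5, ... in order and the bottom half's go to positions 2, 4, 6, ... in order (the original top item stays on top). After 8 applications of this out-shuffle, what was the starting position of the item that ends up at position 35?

Work backwards from position 35, undoing one out-shuffle at a time:
35 ← 18 ← 49 ← 25 ← 13 ← 7 ← 4 ← 42 ← 61
So the item now at position 35 started at position 61.

61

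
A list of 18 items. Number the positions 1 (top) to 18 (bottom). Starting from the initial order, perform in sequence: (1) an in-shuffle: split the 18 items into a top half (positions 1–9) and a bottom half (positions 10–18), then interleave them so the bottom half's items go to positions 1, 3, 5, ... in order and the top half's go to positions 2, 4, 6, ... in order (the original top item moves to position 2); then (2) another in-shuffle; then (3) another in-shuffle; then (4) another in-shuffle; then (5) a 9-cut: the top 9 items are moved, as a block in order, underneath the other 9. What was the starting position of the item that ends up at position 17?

10

Undo the operations in reverse order, starting from position 17:
  undo op 5 (cut 9): 17 ← 8
  undo op 4 (in-shuffle, from top half): 8 ← 4
  undo op 3 (in-shuffle, from top half): 4 ← 2
  undo op 2 (in-shuffle, from top half): 2 ← 1
  undo op 1 (in-shuffle, from bottom half): 1 ← 10
So the item at position 17 came from original position 10.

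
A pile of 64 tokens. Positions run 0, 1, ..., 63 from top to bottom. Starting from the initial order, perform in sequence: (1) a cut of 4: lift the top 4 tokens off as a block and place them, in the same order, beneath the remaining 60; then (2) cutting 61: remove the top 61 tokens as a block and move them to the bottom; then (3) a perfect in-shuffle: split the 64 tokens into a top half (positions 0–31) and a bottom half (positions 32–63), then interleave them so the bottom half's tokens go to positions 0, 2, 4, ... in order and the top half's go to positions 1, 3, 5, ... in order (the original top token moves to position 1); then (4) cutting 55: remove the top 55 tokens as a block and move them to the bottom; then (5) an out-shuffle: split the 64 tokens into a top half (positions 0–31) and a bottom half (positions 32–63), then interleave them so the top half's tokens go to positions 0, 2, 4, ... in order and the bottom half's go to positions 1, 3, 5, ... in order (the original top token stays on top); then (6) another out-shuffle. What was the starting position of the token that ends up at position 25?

Undo the operations in reverse order, starting from position 25:
  undo op 6 (out-shuffle, from bottom half): 25 ← 44
  undo op 5 (out-shuffle, from top half): 44 ← 22
  undo op 4 (cut 55): 22 ← 13
  undo op 3 (in-shuffle, from top half): 13 ← 6
  undo op 2 (cut 61): 6 ← 3
  undo op 1 (cut 4): 3 ← 7
So the token at position 25 came from original position 7.

7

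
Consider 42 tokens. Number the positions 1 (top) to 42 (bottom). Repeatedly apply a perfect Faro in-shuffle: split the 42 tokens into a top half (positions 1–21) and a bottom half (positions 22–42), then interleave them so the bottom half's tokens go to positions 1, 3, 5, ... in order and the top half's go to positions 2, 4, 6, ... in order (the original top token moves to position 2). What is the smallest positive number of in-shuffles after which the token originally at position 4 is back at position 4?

Follow position 4 under repeated in-shuffles:
4 → 8 → 16 → 32 → 21 → 42 → 41 → 39 → 35 → 27 → 11 → 22 → 1 → 2 → 4
It first returns after 14 in-shuffles.

14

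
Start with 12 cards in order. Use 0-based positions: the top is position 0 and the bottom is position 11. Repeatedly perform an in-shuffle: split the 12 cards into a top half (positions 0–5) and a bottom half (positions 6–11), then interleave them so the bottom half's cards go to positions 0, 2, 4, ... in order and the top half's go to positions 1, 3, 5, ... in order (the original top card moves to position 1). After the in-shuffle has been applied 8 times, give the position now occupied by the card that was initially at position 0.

Track the card's position through each in-shuffle:
0 → 1 → 3 → 7 → 2 → 5 → 11 → 10 → 8

8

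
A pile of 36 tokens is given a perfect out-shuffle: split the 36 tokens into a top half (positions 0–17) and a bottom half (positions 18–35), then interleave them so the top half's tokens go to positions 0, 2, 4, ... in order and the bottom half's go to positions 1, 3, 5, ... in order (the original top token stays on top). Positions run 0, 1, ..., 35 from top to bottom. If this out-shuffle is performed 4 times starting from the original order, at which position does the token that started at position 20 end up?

Track the token's position through each out-shuffle:
20 → 5 → 10 → 20 → 5

5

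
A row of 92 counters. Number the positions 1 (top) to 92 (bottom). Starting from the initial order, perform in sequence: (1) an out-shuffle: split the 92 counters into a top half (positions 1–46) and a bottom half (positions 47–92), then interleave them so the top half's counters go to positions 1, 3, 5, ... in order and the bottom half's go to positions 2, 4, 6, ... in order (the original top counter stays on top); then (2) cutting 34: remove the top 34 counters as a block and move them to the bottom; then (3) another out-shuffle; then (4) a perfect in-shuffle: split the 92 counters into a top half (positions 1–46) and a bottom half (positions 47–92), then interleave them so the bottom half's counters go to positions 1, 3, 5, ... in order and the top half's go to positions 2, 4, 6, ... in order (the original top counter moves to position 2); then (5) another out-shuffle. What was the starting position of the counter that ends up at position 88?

Undo the operations in reverse order, starting from position 88:
  undo op 5 (out-shuffle, from bottom half): 88 ← 90
  undo op 4 (in-shuffle, from top half): 90 ← 45
  undo op 3 (out-shuffle, from top half): 45 ← 23
  undo op 2 (cut 34): 23 ← 57
  undo op 1 (out-shuffle, from top half): 57 ← 29
So the counter at position 88 came from original position 29.

29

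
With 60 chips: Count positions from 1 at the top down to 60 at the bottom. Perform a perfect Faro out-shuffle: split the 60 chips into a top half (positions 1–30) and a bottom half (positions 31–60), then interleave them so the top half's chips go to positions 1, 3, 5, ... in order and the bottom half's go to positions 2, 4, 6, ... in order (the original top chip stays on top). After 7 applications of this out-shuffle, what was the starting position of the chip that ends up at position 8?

43

Work backwards from position 8, undoing one out-shuffle at a time:
8 ← 34 ← 47 ← 24 ← 42 ← 51 ← 26 ← 43
So the chip now at position 8 started at position 43.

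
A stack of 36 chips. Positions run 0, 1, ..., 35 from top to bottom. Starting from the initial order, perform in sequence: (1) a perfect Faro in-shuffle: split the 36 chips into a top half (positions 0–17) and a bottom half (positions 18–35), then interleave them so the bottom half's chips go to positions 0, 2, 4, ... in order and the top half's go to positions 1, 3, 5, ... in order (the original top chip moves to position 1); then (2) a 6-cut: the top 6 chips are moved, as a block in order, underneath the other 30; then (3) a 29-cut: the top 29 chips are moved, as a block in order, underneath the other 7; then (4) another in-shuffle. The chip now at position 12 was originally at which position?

Undo the operations in reverse order, starting from position 12:
  undo op 4 (in-shuffle, from bottom half): 12 ← 24
  undo op 3 (cut 29): 24 ← 17
  undo op 2 (cut 6): 17 ← 23
  undo op 1 (in-shuffle, from top half): 23 ← 11
So the chip at position 12 came from original position 11.

11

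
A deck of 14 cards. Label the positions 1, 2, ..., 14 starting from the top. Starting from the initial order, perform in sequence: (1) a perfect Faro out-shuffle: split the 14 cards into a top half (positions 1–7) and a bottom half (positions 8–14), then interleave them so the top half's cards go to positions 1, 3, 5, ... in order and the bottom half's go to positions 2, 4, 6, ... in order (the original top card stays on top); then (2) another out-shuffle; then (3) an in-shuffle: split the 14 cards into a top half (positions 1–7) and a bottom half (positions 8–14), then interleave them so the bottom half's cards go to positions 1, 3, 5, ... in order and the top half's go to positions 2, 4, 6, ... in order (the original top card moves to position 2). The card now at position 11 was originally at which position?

4

Undo the operations in reverse order, starting from position 11:
  undo op 3 (in-shuffle, from bottom half): 11 ← 13
  undo op 2 (out-shuffle, from top half): 13 ← 7
  undo op 1 (out-shuffle, from top half): 7 ← 4
So the card at position 11 came from original position 4.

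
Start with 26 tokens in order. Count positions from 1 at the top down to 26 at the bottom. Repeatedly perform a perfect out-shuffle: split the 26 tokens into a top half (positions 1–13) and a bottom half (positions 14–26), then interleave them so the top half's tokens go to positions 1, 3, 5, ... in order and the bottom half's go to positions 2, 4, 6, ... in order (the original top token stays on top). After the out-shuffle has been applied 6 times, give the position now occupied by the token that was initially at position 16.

Track the token's position through each out-shuffle:
16 → 6 → 11 → 21 → 16 → 6 → 11

11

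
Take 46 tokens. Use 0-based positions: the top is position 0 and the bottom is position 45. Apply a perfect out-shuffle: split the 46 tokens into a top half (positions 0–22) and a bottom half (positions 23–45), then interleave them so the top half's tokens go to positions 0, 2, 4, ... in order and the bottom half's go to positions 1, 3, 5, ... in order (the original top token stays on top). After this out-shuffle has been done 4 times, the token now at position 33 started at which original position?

33

Work backwards from position 33, undoing one out-shuffle at a time:
33 ← 39 ← 42 ← 21 ← 33
So the token now at position 33 started at position 33.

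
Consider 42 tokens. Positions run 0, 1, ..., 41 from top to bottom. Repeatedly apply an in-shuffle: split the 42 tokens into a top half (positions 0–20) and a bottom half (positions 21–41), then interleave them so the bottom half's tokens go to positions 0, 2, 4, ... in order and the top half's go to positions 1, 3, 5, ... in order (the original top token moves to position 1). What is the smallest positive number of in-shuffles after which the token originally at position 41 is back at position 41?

14

Follow position 41 under repeated in-shuffles:
41 → 40 → 38 → 34 → 26 → 10 → 21 → 0 → 1 → 3 → 7 → 15 → 31 → 20 → 41
It first returns after 14 in-shuffles.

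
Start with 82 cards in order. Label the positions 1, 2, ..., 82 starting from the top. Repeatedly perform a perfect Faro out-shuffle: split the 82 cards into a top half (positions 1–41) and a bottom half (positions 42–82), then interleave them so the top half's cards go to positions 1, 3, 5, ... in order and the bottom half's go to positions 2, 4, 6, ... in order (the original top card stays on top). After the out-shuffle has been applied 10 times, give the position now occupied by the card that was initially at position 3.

24

Track the card's position through each out-shuffle:
3 → 5 → 9 → 17 → 33 → 65 → 48 → 14 → 27 → 53 → 24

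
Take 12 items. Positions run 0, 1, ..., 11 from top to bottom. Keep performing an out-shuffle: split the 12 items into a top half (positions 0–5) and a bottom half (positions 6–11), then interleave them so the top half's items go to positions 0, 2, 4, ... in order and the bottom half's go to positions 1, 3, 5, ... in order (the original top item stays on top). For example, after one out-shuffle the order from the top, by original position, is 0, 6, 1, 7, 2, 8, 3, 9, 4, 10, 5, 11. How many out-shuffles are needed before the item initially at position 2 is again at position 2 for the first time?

10

Follow position 2 under repeated out-shuffles:
2 → 4 → 8 → 5 → 10 → 9 → 7 → 3 → 6 → 1 → 2
It first returns after 10 out-shuffles.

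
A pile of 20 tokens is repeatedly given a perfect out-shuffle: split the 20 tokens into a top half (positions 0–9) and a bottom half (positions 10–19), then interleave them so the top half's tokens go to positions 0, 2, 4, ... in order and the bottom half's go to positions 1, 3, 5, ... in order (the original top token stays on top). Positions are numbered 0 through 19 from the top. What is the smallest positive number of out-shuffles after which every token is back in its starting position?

The out-shuffle permutes the 20 positions with cycle lengths [1, 1, 18].
Every token is home exactly when every cycle has completed a whole number of laps, i.e. after lcm(1, 18) = 18 out-shuffles.

18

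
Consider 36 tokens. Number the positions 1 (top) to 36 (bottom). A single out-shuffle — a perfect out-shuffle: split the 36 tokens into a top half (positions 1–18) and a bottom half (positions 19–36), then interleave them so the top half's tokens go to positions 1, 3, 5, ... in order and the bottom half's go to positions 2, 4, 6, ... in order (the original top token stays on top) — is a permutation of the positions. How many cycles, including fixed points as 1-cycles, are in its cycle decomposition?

Trace each unvisited position around until it returns:
(1) (2 3 5 9 17 33 ... len 12) (4 7 13 25 14 27 ... len 12) (6 11 21) (8 15 29 22) (16 31 26) (36)
7 cycles in total.

7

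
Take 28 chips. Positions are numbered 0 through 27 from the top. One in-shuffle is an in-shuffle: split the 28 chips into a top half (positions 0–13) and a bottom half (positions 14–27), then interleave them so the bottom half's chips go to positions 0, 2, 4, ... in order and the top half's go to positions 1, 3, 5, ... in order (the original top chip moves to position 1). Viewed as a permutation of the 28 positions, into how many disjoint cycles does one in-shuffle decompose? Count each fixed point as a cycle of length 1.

1

Trace each unvisited position around until it returns:
(0 1 3 7 15 2 ... len 28)
1 cycle in total.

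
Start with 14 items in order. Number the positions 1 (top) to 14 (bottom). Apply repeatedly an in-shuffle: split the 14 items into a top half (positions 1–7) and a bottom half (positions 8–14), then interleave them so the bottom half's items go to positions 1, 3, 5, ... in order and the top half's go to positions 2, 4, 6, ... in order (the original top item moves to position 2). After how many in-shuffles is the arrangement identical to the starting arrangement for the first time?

The in-shuffle permutes the 14 positions with cycle lengths [2, 4, 4, 4].
Every item is home exactly when every cycle has completed a whole number of laps, i.e. after lcm(2, 4) = 4 in-shuffles.

4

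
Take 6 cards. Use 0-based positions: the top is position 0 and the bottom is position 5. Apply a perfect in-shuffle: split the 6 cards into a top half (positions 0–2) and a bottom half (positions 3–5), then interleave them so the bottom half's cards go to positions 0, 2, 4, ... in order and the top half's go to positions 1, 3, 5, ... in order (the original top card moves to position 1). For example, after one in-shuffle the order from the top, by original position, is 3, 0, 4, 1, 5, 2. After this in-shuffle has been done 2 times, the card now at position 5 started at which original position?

4

Work backwards from position 5, undoing one in-shuffle at a time:
5 ← 2 ← 4
So the card now at position 5 started at position 4.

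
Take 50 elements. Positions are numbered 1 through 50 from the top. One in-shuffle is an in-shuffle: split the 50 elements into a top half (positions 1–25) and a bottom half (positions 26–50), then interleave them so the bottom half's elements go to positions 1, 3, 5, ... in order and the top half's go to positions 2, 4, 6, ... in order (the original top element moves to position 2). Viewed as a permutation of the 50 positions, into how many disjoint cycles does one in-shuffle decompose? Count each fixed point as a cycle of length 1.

Trace each unvisited position around until it returns:
(1 2 4 8 16 32 13 26) (3 6 12 24 48 45 39 27) (5 10 20 40 29 7 14 28) (9 18 36 21 42 33 15 30) (11 22 44 37 23 46 41 31) (17 34) (19 38 25 50 49 47 43 35)
7 cycles in total.

7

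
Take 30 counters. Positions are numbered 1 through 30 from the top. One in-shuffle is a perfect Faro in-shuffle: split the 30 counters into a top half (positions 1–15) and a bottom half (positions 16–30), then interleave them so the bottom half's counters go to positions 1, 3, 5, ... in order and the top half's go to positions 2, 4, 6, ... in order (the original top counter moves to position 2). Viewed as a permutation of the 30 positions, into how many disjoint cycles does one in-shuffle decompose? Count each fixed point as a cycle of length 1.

6

Trace each unvisited position around until it returns:
(1 2 4 8 16) (3 6 12 24 17) (5 10 20 9 18) (7 14 28 25 19) (11 22 13 26 21) (15 30 29 27 23)
6 cycles in total.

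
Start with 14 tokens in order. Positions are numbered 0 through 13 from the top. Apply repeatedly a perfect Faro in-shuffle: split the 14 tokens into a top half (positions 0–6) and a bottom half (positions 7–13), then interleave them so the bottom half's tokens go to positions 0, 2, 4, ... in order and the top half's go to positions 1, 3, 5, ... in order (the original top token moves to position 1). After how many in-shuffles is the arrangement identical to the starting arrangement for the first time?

4

The in-shuffle permutes the 14 positions with cycle lengths [2, 4, 4, 4].
Every token is home exactly when every cycle has completed a whole number of laps, i.e. after lcm(2, 4) = 4 in-shuffles.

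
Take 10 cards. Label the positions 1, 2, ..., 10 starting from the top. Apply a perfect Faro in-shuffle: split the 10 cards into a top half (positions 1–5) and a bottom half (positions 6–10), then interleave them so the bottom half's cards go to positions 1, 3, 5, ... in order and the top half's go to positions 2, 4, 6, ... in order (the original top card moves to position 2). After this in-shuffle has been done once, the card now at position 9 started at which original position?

Work backwards from position 9, undoing one in-shuffle at a time:
9 ← 10
So the card now at position 9 started at position 10.

10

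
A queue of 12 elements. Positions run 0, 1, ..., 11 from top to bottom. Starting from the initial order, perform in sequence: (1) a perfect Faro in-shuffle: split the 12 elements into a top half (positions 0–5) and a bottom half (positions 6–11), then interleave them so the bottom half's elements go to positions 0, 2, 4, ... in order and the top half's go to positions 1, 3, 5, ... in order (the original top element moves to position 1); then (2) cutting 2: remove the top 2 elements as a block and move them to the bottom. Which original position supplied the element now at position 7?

4

Undo the operations in reverse order, starting from position 7:
  undo op 2 (cut 2): 7 ← 9
  undo op 1 (in-shuffle, from top half): 9 ← 4
So the element at position 7 came from original position 4.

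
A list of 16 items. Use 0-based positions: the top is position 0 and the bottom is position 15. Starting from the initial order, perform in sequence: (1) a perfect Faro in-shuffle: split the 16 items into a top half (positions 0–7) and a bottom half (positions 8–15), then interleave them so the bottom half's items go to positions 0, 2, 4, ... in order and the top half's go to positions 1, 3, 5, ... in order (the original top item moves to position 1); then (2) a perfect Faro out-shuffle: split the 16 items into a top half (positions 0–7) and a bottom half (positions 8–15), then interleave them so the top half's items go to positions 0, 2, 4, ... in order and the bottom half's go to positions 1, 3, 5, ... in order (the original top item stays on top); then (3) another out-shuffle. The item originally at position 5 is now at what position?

Track the item from position 5 forward through each operation:
  after op 1 (in-shuffle): 5 → 11
  after op 2 (out-shuffle): 11 → 7
  after op 3 (out-shuffle): 7 → 14

14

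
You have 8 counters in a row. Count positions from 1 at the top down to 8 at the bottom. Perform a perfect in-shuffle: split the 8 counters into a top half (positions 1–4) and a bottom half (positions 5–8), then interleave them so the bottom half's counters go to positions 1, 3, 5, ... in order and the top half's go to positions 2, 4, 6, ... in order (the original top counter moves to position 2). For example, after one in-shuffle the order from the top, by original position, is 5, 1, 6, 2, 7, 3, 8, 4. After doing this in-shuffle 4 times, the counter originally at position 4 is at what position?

1

Track the counter's position through each in-shuffle:
4 → 8 → 7 → 5 → 1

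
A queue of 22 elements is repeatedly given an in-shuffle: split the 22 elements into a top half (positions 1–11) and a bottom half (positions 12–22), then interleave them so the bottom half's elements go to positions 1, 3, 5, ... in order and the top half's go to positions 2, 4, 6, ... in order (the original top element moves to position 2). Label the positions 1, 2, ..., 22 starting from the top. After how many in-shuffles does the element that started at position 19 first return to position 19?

11

Follow position 19 under repeated in-shuffles:
19 → 15 → 7 → 14 → 5 → 10 → 20 → 17 → 11 → 22 → 21 → 19
It first returns after 11 in-shuffles.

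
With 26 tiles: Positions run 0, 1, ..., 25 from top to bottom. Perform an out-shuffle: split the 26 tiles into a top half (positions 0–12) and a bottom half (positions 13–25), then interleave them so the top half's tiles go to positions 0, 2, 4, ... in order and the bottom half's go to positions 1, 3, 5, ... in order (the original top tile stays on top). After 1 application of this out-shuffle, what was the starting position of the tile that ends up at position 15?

20

Work backwards from position 15, undoing one out-shuffle at a time:
15 ← 20
So the tile now at position 15 started at position 20.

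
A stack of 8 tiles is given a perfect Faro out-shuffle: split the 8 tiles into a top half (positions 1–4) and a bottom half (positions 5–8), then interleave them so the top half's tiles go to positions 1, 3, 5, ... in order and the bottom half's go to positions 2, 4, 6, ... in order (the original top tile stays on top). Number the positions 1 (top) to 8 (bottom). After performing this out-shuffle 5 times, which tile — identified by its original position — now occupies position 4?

7

Work backwards from position 4, undoing one out-shuffle at a time:
4 ← 6 ← 7 ← 4 ← 6 ← 7
So the tile now at position 4 started at position 7.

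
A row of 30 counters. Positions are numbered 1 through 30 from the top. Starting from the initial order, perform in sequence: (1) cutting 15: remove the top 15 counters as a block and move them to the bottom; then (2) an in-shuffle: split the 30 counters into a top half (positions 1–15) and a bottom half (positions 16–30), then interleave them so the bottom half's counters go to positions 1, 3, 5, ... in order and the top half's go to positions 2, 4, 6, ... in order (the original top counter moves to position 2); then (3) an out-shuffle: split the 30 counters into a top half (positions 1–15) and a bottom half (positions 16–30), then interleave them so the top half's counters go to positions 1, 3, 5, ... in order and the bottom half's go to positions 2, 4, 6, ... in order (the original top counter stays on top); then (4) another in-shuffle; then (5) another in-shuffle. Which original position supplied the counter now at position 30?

Undo the operations in reverse order, starting from position 30:
  undo op 5 (in-shuffle, from top half): 30 ← 15
  undo op 4 (in-shuffle, from bottom half): 15 ← 23
  undo op 3 (out-shuffle, from top half): 23 ← 12
  undo op 2 (in-shuffle, from top half): 12 ← 6
  undo op 1 (cut 15): 6 ← 21
So the counter at position 30 came from original position 21.

21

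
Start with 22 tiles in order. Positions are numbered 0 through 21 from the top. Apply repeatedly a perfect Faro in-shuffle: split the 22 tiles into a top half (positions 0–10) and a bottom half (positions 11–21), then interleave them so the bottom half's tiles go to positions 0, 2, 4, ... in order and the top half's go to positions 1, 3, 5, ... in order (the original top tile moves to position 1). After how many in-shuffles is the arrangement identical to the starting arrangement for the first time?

The in-shuffle permutes the 22 positions with cycle lengths [11, 11].
Every tile is home exactly when every cycle has completed a whole number of laps, i.e. after lcm(11) = 11 in-shuffles.

11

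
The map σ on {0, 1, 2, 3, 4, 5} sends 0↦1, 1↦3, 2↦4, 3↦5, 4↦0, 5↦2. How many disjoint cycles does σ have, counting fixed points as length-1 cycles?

Cycle decomposition: (0 1 3 5 2 4).
1 cycle.

1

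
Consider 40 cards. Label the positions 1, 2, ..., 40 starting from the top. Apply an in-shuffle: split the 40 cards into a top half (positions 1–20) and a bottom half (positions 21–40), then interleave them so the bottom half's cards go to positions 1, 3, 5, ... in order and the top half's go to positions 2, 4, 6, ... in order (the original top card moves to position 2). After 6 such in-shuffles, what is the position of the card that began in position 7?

Track the card's position through each in-shuffle:
7 → 14 → 28 → 15 → 30 → 19 → 38

38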